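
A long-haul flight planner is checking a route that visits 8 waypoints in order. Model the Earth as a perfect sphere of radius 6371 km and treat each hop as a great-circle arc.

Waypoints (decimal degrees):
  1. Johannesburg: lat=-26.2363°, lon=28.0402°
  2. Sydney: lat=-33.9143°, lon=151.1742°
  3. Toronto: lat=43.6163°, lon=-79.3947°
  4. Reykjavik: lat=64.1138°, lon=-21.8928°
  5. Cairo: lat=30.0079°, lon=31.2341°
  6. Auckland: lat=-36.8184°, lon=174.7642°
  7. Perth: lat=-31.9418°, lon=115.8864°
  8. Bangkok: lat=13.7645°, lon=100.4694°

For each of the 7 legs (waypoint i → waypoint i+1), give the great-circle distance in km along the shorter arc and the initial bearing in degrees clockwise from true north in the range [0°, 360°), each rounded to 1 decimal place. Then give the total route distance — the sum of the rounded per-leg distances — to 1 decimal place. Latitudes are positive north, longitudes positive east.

Leg 1: dist=11032.7 km, bearing=135.2°
Leg 2: dist=15571.7 km, bearing=60.5°
Leg 3: dist=4200.3 km, bearing=37.0°
Leg 4: dist=5271.3 km, bearing=109.8°
Leg 5: dist=16568.3 km, bearing=112.5°
Leg 6: dist=5345.6 km, bearing=257.5°
Leg 7: dist=5341.2 km, bearing=339.7°
Total: 63331.1 km

Leg 1: φ1=-0.4579098, φ2=-0.5919162, Δφ=-0.1340064, Δλ=2.1490937 rad; a=sin²(Δφ/2)+cosφ1·cosφ2·sin²(Δλ/2)=0.5801100451; c=2·atan2(√a, √(1-a))=1.731709946; dist=6371·c=11032.724 ≈ 11032.7 km; running total=11032.7 km
Leg 1 bearing: y=sinΔλ·cosφ2=0.69493114, x=cosφ1·sinφ2-sinφ1·cosφ2·cosΔλ=-0.70099946; θ=atan2(y, x)=135.2491° ≈ 135.2°
Leg 2: φ1=-0.5919162, φ2=0.7612480, Δφ=1.3531642, Δλ=-4.0241865 rad; a=sin²(Δφ/2)+cosφ1·cosφ2·sin²(Δλ/2)=0.8832463733; c=2·atan2(√a, √(1-a))=2.444158679; dist=6371·c=15571.735 ≈ 15571.7 km; running total=26604.4 km
Leg 2 bearing: y=sinΔλ·cosφ2=0.55919077, x=cosφ1·sinφ2-sinφ1·cosφ2·cosΔλ=0.31590275; θ=atan2(y, x)=60.5367° ≈ 60.5°
Leg 3: φ1=0.7612480, φ2=1.1189969, Δφ=0.3577489, Δλ=1.0035975 rad; a=sin²(Δφ/2)+cosφ1·cosφ2·sin²(Δλ/2)=0.1047851585; c=2·atan2(√a, √(1-a))=0.659286184; dist=6371·c=4200.312 ≈ 4200.3 km; running total=30804.7 km
Leg 3 bearing: y=sinΔλ·cosφ2=0.36821993, x=cosφ1·sinφ2-sinφ1·cosφ2·cosΔλ=0.48952528; θ=atan2(y, x)=36.9504° ≈ 37.0°
Leg 4: φ1=1.1189969, φ2=0.5237367, Δφ=-0.5952602, Δλ=0.9272393 rad; a=sin²(Δφ/2)+cosφ1·cosφ2·sin²(Δλ/2)=0.1616029878; c=2·atan2(√a, √(1-a))=0.827397384; dist=6371·c=5271.349 ≈ 5271.3 km; running total=36076.0 km
Leg 4 bearing: y=sinΔλ·cosφ2=0.69273612, x=cosφ1·sinφ2-sinφ1·cosφ2·cosΔλ=-0.24913152; θ=atan2(y, x)=109.7803° ≈ 109.8°
Leg 5: φ1=0.5237367, φ2=-0.6426023, Δφ=-1.1663390, Δλ=2.5050728 rad; a=sin²(Δφ/2)+cosφ1·cosφ2·sin²(Δλ/2)=0.9285938323; c=2·atan2(√a, √(1-a))=2.600580125; dist=6371·c=16568.296 ≈ 16568.3 km; running total=52644.3 km
Leg 5 bearing: y=sinΔλ·cosφ2=0.47584068, x=cosφ1·sinφ2-sinφ1·cosφ2·cosΔλ=-0.19698973; θ=atan2(y, x)=112.4887° ≈ 112.5°
Leg 6: φ1=-0.6426023, φ2=-0.5574896, Δφ=0.0851127, Δλ=-1.0276115 rad; a=sin²(Δφ/2)+cosφ1·cosφ2·sin²(Δλ/2)=0.1659130390; c=2·atan2(√a, √(1-a))=0.839044642; dist=6371·c=5345.553 ≈ 5345.6 km; running total=57989.9 km
Leg 6 bearing: y=sinΔλ·cosφ2=-0.72644632, x=cosφ1·sinφ2-sinφ1·cosφ2·cosΔλ=-0.16068401; θ=atan2(y, x)=-102.4725° <0 so +360° → 257.5275° ≈ 257.5°
Leg 7: φ1=-0.5574896, φ2=0.2402358, Δφ=0.7977254, Δλ=-0.2690774 rad; a=sin²(Δφ/2)+cosφ1·cosφ2·sin²(Δλ/2)=0.1656607689; c=2·atan2(√a, √(1-a))=0.838366294; dist=6371·c=5341.232 ≈ 5341.2 km; running total=63331.1 km
Leg 7 bearing: y=sinΔλ·cosφ2=-0.25820767, x=cosφ1·sinφ2-sinφ1·cosφ2·cosΔλ=0.69727893; θ=atan2(y, x)=-20.3200° <0 so +360° → 339.6800° ≈ 339.7°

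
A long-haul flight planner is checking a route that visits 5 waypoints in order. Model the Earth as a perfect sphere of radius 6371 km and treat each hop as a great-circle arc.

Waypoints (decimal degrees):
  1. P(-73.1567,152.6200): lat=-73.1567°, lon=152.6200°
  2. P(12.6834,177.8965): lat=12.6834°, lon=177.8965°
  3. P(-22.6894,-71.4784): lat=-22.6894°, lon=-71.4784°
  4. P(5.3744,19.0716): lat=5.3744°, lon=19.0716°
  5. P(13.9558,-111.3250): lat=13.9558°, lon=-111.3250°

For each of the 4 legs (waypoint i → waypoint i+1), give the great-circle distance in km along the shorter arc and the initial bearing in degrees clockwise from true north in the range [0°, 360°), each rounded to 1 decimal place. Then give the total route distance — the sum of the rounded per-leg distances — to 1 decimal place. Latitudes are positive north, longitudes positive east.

Leg 1: dist=9717.7 km, bearing=24.6°
Leg 2: dist=12641.5 km, bearing=109.5°
Leg 3: dist=10294.0 km, bearing=85.2°
Leg 4: dist=14135.9 km, bearing=292.0°
Total: 46789.1 km

Leg 1: φ1=-1.2768253, φ2=0.2213671, Δφ=1.4981924, Δλ=0.4411581 rad; a=sin²(Δφ/2)+cosφ1·cosφ2·sin²(Δλ/2)=0.4772623400; c=2·atan2(√a, √(1-a))=1.525305318; dist=6371·c=9717.720 ≈ 9717.7 km; running total=9717.7 km
Leg 1 bearing: y=sinΔλ·cosφ2=0.41656776, x=cosφ1·sinφ2-sinφ1·cosφ2·cosΔλ=0.90796657; θ=atan2(y, x)=24.6453° ≈ 24.6°
Leg 2: φ1=0.2213671, φ2=-0.3960047, Δφ=-0.6173718, Δλ=-4.3524131 rad; a=sin²(Δφ/2)+cosφ1·cosφ2·sin²(Δλ/2)=0.7008769028; c=2·atan2(√a, √(1-a))=1.984227532; dist=6371·c=12641.514 ≈ 12641.5 km; running total=22359.2 km
Leg 2 bearing: y=sinΔλ·cosφ2=0.86347510, x=cosφ1·sinφ2-sinφ1·cosφ2·cosΔλ=-0.30496660; θ=atan2(y, x)=109.4525° ≈ 109.5°
Leg 3: φ1=-0.3960047, φ2=0.0938010, Δφ=0.4898057, Δλ=1.5803956 rad; a=sin²(Δφ/2)+cosφ1·cosφ2·sin²(Δλ/2)=0.5224733317; c=2·atan2(√a, √(1-a))=1.615758138; dist=6371·c=10293.995 ≈ 10294.0 km; running total=32653.2 km
Leg 3 bearing: y=sinΔλ·cosφ2=0.99555804, x=cosφ1·sinφ2-sinφ1·cosφ2·cosΔλ=0.08272836; θ=atan2(y, x)=85.2498° ≈ 85.2°
Leg 4: φ1=0.0938010, φ2=0.2435747, Δφ=0.1497737, Δλ=-2.2758500 rad; a=sin²(Δφ/2)+cosφ1·cosφ2·sin²(Δλ/2)=0.8017954271; c=2·atan2(√a, √(1-a))=2.218793599; dist=6371·c=14135.934 ≈ 14135.9 km; running total=46789.1 km
Leg 4 bearing: y=sinΔλ·cosφ2=-0.73909659, x=cosφ1·sinφ2-sinφ1·cosφ2·cosΔλ=0.29902225; θ=atan2(y, x)=-67.9728° <0 so +360° → 292.0272° ≈ 292.0°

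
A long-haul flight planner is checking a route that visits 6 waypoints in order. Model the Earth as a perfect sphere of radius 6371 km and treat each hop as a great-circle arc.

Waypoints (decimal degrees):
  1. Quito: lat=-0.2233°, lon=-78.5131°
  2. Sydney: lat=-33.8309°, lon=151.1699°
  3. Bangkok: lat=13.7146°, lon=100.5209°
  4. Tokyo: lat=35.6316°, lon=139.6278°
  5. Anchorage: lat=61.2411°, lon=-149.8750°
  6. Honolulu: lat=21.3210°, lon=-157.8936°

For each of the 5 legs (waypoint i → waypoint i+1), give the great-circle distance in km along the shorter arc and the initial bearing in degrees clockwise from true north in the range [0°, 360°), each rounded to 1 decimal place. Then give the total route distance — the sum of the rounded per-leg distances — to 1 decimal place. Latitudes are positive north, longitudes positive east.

Leg 1: φ1=-0.0038973, φ2=-0.5904606, Δφ=-0.5865633, Δλ=4.0087246 rad; a=sin²(Δφ/2)+cosφ1·cosφ2·sin²(Δλ/2)=0.7676461016; c=2·atan2(√a, √(1-a))=2.135649975; dist=6371·c=13606.226 ≈ 13606.2 km; running total=13606.2 km
Leg 1 bearing: y=sinΔλ·cosφ2=-0.63337719, x=cosφ1·sinφ2-sinφ1·cosφ2·cosΔλ=-0.55883413; θ=atan2(y, x)=-131.4222° <0 so +360° → 228.5778° ≈ 228.6°
Leg 2: φ1=-0.5904606, φ2=0.2393649, Δφ=0.8298255, Δλ=-0.8839918 rad; a=sin²(Δφ/2)+cosφ1·cosφ2·sin²(Δλ/2)=0.3101508195; c=2·atan2(√a, √(1-a))=1.181326110; dist=6371·c=7526.229 ≈ 7526.2 km; running total=21132.4 km
Leg 2 bearing: y=sinΔλ·cosφ2=-0.75122904, x=cosφ1·sinφ2-sinφ1·cosφ2·cosΔλ=0.53989266; θ=atan2(y, x)=-54.2960° <0 so +360° → 305.7040° ≈ 305.7°
Leg 3: φ1=0.2393649, φ2=0.6218887, Δφ=0.3825238, Δλ=0.6825442 rad; a=sin²(Δφ/2)+cosφ1·cosφ2·sin²(Δλ/2)=0.1245847891; c=2·atan2(√a, √(1-a))=0.721477873; dist=6371·c=4596.536 ≈ 4596.5 km; running total=25728.9 km
Leg 3 bearing: y=sinΔλ·cosφ2=0.51267638, x=cosφ1·sinφ2-sinφ1·cosφ2·cosΔλ=0.41643320; θ=atan2(y, x)=50.9140° ≈ 50.9°
Leg 4: φ1=0.6218887, φ2=1.0688588, Δφ=0.4469701, Δλ=-5.0527771 rad; a=sin²(Δφ/2)+cosφ1·cosφ2·sin²(Δλ/2)=0.1793674832; c=2·atan2(√a, √(1-a))=0.874650555; dist=6371·c=5572.399 ≈ 5572.4 km; running total=31301.3 km
Leg 4 bearing: y=sinΔλ·cosφ2=0.45352049, x=cosφ1·sinφ2-sinφ1·cosφ2·cosΔλ=0.61894937; θ=atan2(y, x)=36.2312° ≈ 36.2°
Leg 5: φ1=1.0688588, φ2=0.3721216, Δφ=-0.6967372, Δλ=-0.1399510 rad; a=sin²(Δφ/2)+cosφ1·cosφ2·sin²(Δλ/2)=0.1187210034; c=2·atan2(√a, √(1-a))=0.703538262; dist=6371·c=4482.242 ≈ 4482.2 km; running total=35783.5 km
Leg 5 bearing: y=sinΔλ·cosφ2=-0.12994728, x=cosφ1·sinφ2-sinφ1·cosφ2·cosΔλ=-0.63373418; θ=atan2(y, x)=-168.4121° <0 so +360° → 191.5879° ≈ 191.6°

Leg 1: dist=13606.2 km, bearing=228.6°
Leg 2: dist=7526.2 km, bearing=305.7°
Leg 3: dist=4596.5 km, bearing=50.9°
Leg 4: dist=5572.4 km, bearing=36.2°
Leg 5: dist=4482.2 km, bearing=191.6°
Total: 35783.5 km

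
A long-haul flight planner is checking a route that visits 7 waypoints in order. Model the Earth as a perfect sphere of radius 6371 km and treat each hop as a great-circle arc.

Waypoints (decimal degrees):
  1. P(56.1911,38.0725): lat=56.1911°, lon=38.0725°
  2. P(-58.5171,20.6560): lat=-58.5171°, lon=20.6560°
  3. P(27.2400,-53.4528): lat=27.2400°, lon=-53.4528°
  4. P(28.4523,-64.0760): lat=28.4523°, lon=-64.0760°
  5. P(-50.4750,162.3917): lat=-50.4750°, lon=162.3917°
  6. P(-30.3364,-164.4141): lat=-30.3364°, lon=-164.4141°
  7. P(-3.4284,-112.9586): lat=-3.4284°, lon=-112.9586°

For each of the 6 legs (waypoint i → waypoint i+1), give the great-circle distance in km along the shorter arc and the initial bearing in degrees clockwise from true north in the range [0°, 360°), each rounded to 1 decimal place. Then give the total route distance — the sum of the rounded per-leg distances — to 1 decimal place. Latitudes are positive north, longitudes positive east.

Leg 1: dist=12848.7 km, bearing=190.0°
Leg 2: dist=11704.4 km, bearing=297.6°
Leg 3: dist=1052.8 km, bearing=279.8°
Leg 4: dist=15438.4 km, bearing=224.5°
Leg 5: dist=3544.0 km, bearing=63.5°
Leg 6: dist=6166.4 km, bearing=71.4°
Total: 50754.7 km

Leg 1: φ1=0.9807197, φ2=-1.0213161, Δφ=-2.0020358, Δλ=-0.3039753 rad; a=sin²(Δφ/2)+cosφ1·cosφ2·sin²(Δλ/2)=0.7156597043; c=2·atan2(√a, √(1-a))=2.016751029; dist=6371·c=12848.721 ≈ 12848.7 km; running total=12848.7 km
Leg 1 bearing: y=sinΔλ·cosφ2=-0.15631579, x=cosφ1·sinφ2-sinφ1·cosφ2·cosΔλ=-0.88855441; θ=atan2(y, x)=-170.0225° <0 so +360° → 189.9775° ≈ 190.0°
Leg 2: φ1=-1.0213161, φ2=0.4754277, Δφ=1.4967438, Δλ=-1.2934426 rad; a=sin²(Δφ/2)+cosφ1·cosφ2·sin²(Δλ/2)=0.6316015198; c=2·atan2(√a, √(1-a))=1.837137139; dist=6371·c=11704.401 ≈ 11704.4 km; running total=24553.1 km
Leg 2 bearing: y=sinΔλ·cosφ2=-0.85511875, x=cosφ1·sinφ2-sinφ1·cosφ2·cosΔλ=0.44664984; θ=atan2(y, x)=-62.4208° <0 so +360° → 297.5792° ≈ 297.6°
Leg 3: φ1=0.4754277, φ2=0.4965863, Δφ=0.0211586, Δλ=-0.1854098 rad; a=sin²(Δφ/2)+cosφ1·cosφ2·sin²(Δλ/2)=0.0068108371; c=2·atan2(√a, √(1-a))=0.165243529; dist=6371·c=1052.767 ≈ 1052.8 km; running total=25605.9 km
Leg 3 bearing: y=sinΔλ·cosφ2=-0.16208253, x=cosφ1·sinφ2-sinφ1·cosφ2·cosΔλ=0.02805443; θ=atan2(y, x)=-80.1801° <0 so +360° → 279.8199° ≈ 279.8°
Leg 4: φ1=0.4965863, φ2=-0.8809549, Δφ=-1.3775413, Δλ=3.9526070 rad; a=sin²(Δφ/2)+cosφ1·cosφ2·sin²(Δλ/2)=0.8764422582; c=2·atan2(√a, √(1-a))=2.423230235; dist=6371·c=15438.400 ≈ 15438.4 km; running total=41044.3 km
Leg 4 bearing: y=sinΔλ·cosφ2=-0.46139198, x=cosφ1·sinφ2-sinφ1·cosφ2·cosΔλ=-0.46934246; θ=atan2(y, x)=-135.4894° <0 so +360° → 224.5106° ≈ 224.5°
Leg 5: φ1=-0.8809549, φ2=-0.5294701, Δφ=0.3514849, Δλ=-5.7038372 rad; a=sin²(Δφ/2)+cosφ1·cosφ2·sin²(Δλ/2)=0.0753840504; c=2·atan2(√a, √(1-a))=0.556267420; dist=6371·c=3543.980 ≈ 3544.0 km; running total=44588.3 km
Leg 5 bearing: y=sinΔλ·cosφ2=0.47251494, x=cosφ1·sinφ2-sinφ1·cosφ2·cosΔλ=0.23565826; θ=atan2(y, x)=63.4931° ≈ 63.5°
Leg 6: φ1=-0.5294701, φ2=-0.0598369, Δφ=0.4696332, Δλ=0.8980679 rad; a=sin²(Δφ/2)+cosφ1·cosφ2·sin²(Δλ/2)=0.2164785973; c=2·atan2(√a, √(1-a))=0.967885113; dist=6371·c=6166.396 ≈ 6166.4 km; running total=50754.7 km
Leg 6 bearing: y=sinΔλ·cosφ2=0.78072467, x=cosφ1·sinφ2-sinφ1·cosφ2·cosΔλ=0.26254799; θ=atan2(y, x)=71.4128° ≈ 71.4°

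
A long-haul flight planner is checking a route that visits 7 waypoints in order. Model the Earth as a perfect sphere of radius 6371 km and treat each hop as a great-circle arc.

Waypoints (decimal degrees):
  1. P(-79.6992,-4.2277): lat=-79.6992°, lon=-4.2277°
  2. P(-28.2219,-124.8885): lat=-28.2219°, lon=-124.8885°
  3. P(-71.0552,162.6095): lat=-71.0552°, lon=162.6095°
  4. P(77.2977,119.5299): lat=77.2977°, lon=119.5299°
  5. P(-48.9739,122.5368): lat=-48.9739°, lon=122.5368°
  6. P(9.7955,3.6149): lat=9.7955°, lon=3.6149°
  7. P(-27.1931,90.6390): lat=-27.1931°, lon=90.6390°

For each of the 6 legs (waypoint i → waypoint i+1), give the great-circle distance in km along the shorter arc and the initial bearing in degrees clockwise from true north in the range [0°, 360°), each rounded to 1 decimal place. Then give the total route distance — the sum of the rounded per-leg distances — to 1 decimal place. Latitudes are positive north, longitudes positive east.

Leg 1: φ1=-1.3910135, φ2=-0.4925651, Δφ=0.8984484, Δλ=-2.1059282 rad; a=sin²(Δφ/2)+cosφ1·cosφ2·sin²(Δλ/2)=0.3075409913; c=2·atan2(√a, √(1-a))=1.175677332; dist=6371·c=7490.240 ≈ 7490.2 km; running total=7490.2 km
Leg 1 bearing: y=sinΔλ·cosφ2=-0.75794301, x=cosφ1·sinφ2-sinφ1·cosφ2·cosΔλ=-0.52665028; θ=atan2(y, x)=-124.7932° <0 so +360° → 235.2068° ≈ 235.2°
Leg 2: φ1=-0.4925651, φ2=-1.2401472, Δφ=-0.7475821, Δλ=5.0177867 rad; a=sin²(Δφ/2)+cosφ1·cosφ2·sin²(Δλ/2)=0.2333583413; c=2·atan2(√a, √(1-a))=1.008319208; dist=6371·c=6424.002 ≈ 6424.0 km; running total=13914.2 km
Leg 2 bearing: y=sinΔλ·cosφ2=-0.30963436, x=cosφ1·sinφ2-sinφ1·cosφ2·cosΔλ=-0.78723279; θ=atan2(y, x)=-158.5293° <0 so +360° → 201.4707° ≈ 201.5°
Leg 3: φ1=-1.2401472, φ2=1.3490994, Δφ=2.5892466, Δλ=-0.7518809 rad; a=sin²(Δφ/2)+cosφ1·cosφ2·sin²(Δλ/2)=0.9352707685; c=2·atan2(√a, √(1-a))=2.627098051; dist=6371·c=16737.242 ≈ 16737.2 km; running total=30651.4 km
Leg 3 bearing: y=sinΔλ·cosφ2=-0.15018473, x=cosφ1·sinφ2-sinφ1·cosφ2·cosΔλ=0.46861709; θ=atan2(y, x)=-17.7699° <0 so +360° → 342.2301° ≈ 342.2°
Leg 4: φ1=1.3490994, φ2=-0.8547558, Δφ=-2.2038552, Δλ=0.0524803 rad; a=sin²(Δφ/2)+cosφ1·cosφ2·sin²(Δλ/2)=0.7959061717; c=2·atan2(√a, √(1-a))=2.204101670; dist=6371·c=14042.332 ≈ 14042.3 km; running total=44693.7 km
Leg 4 bearing: y=sinΔλ·cosφ2=0.03443241, x=cosφ1·sinφ2-sinφ1·cosφ2·cosΔλ=-0.80534003; θ=atan2(y, x)=177.5518° ≈ 177.6°
Leg 5: φ1=-0.8547558, φ2=0.1709637, Δφ=1.0257195, Δλ=-2.0755787 rad; a=sin²(Δφ/2)+cosφ1·cosφ2·sin²(Δλ/2)=0.7205845008; c=2·atan2(√a, √(1-a))=2.027697203; dist=6371·c=12918.459 ≈ 12918.5 km; running total=57612.2 km
Leg 5 bearing: y=sinΔλ·cosφ2=-0.86251927, x=cosφ1·sinφ2-sinφ1·cosφ2·cosΔλ=-0.24785162; θ=atan2(y, x)=-106.0324° <0 so +360° → 253.9676° ≈ 254.0°
Leg 6: φ1=0.1709637, φ2=-0.4746091, Δφ=-0.6455729, Δλ=1.5188571 rad; a=sin²(Δφ/2)+cosφ1·cosφ2·sin²(Δλ/2)=0.5161221547; c=2·atan2(√a, √(1-a))=1.603046226; dist=6371·c=10213.008 ≈ 10213.0 km; running total=67825.2 km
Leg 6 bearing: y=sinΔλ·cosφ2=0.88827193, x=cosφ1·sinφ2-sinφ1·cosφ2·cosΔλ=-0.45818478; θ=atan2(y, x)=117.2854° ≈ 117.3°

Leg 1: dist=7490.2 km, bearing=235.2°
Leg 2: dist=6424.0 km, bearing=201.5°
Leg 3: dist=16737.2 km, bearing=342.2°
Leg 4: dist=14042.3 km, bearing=177.6°
Leg 5: dist=12918.5 km, bearing=254.0°
Leg 6: dist=10213.0 km, bearing=117.3°
Total: 67825.2 km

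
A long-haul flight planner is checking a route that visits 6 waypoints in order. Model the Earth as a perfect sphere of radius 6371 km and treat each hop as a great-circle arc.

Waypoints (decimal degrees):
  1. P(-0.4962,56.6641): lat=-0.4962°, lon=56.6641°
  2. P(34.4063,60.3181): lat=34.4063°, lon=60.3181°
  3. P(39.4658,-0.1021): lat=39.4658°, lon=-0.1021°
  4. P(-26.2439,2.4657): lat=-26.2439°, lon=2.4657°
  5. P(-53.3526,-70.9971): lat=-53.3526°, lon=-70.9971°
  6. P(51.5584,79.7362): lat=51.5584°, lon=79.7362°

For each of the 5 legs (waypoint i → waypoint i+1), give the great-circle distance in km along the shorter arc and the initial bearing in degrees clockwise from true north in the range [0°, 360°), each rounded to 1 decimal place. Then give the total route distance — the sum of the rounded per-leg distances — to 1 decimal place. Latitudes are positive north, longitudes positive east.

Leg 1: dist=3899.6 km, bearing=5.3°
Leg 2: dist=5299.1 km, bearing=294.7°
Leg 3: dist=7311.4 km, bearing=177.5°
Leg 4: dist=6618.8 km, bearing=221.6°
Leg 5: dist=18036.1 km, bearing=83.9°
Total: 41165.0 km

Leg 1: φ1=-0.0086603, φ2=0.6005032, Δφ=0.6091635, Δλ=0.0637743 rad; a=sin²(Δφ/2)+cosφ1·cosφ2·sin²(Δλ/2)=0.0907751341; c=2·atan2(√a, √(1-a))=0.612088614; dist=6371·c=3899.617 ≈ 3899.6 km; running total=3899.6 km
Leg 1 bearing: y=sinΔλ·cosφ2=0.05258144, x=cosφ1·sinφ2-sinφ1·cosφ2·cosΔλ=0.57216713; θ=atan2(y, x)=5.2507° ≈ 5.3°
Leg 2: φ1=0.6005032, φ2=0.6888082, Δφ=0.0883049, Δλ=-1.0545314 rad; a=sin²(Δφ/2)+cosφ1·cosφ2·sin²(Δλ/2)=0.1632109180; c=2·atan2(√a, √(1-a))=0.831757013; dist=6371·c=5299.124 ≈ 5299.1 km; running total=9198.7 km
Leg 2 bearing: y=sinΔλ·cosφ2=-0.67138807, x=cosφ1·sinφ2-sinφ1·cosφ2·cosΔλ=0.30908012; θ=atan2(y, x)=-65.2806° <0 so +360° → 294.7194° ≈ 294.7°
Leg 3: φ1=0.6888082, φ2=-0.4580425, Δφ=-1.1468506, Δλ=0.0448166 rad; a=sin²(Δφ/2)+cosφ1·cosφ2·sin²(Δλ/2)=0.2946676029; c=2·atan2(√a, √(1-a))=1.147613272; dist=6371·c=7311.444 ≈ 7311.4 km; running total=16510.1 km
Leg 3 bearing: y=sinΔλ·cosφ2=0.04018341, x=cosφ1·sinφ2-sinφ1·cosφ2·cosΔλ=-0.91090050; θ=atan2(y, x)=177.4741° ≈ 177.5°
Leg 4: φ1=-0.4580425, φ2=-0.9311785, Δφ=-0.4731361, Δλ=-1.2821677 rad; a=sin²(Δφ/2)+cosφ1·cosφ2·sin²(Δλ/2)=0.2464168493; c=2·atan2(√a, √(1-a))=1.038902662; dist=6371·c=6618.849 ≈ 6618.8 km; running total=23128.9 km
Leg 4 bearing: y=sinΔλ·cosφ2=-0.57219860, x=cosφ1·sinφ2-sinφ1·cosφ2·cosΔλ=-0.64449290; θ=atan2(y, x)=-138.4004° <0 so +360° → 221.5996° ≈ 221.6°
Leg 5: φ1=-0.9311785, φ2=0.8998638, Δφ=1.8310424, Δλ=2.6307924 rad; a=sin²(Δφ/2)+cosφ1·cosφ2·sin²(Δλ/2)=0.9760703429; c=2·atan2(√a, √(1-a))=2.830960991; dist=6371·c=18036.052 ≈ 18036.1 km; running total=41165.0 km
Leg 5 bearing: y=sinΔλ·cosφ2=0.30394204, x=cosφ1·sinφ2-sinφ1·cosφ2·cosΔλ=0.03236278; θ=atan2(y, x)=83.9222° ≈ 83.9°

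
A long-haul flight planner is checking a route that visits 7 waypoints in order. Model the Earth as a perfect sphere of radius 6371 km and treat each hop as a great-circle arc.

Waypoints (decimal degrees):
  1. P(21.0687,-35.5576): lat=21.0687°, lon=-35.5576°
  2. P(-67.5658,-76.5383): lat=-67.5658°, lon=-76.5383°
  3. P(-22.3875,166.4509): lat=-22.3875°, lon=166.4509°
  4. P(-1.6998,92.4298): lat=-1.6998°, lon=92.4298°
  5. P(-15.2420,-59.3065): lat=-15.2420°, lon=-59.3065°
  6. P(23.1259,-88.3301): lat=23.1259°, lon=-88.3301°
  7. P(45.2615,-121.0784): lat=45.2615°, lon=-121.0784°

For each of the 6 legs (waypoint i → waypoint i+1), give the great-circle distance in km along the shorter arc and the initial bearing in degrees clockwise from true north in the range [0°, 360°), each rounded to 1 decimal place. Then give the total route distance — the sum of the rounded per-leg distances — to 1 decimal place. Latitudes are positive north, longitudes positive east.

Leg 1: dist=10412.0 km, bearing=194.5°
Leg 2: dist=8778.0 km, bearing=237.1°
Leg 3: dist=8294.1 km, bearing=274.6°
Leg 4: dist=16380.3 km, bearing=237.8°
Leg 5: dist=5307.4 km, bearing=322.9°
Leg 6: dist=3844.3 km, bearing=317.9°
Total: 53016.1 km

Leg 1: φ1=0.3677182, φ2=-1.1792457, Δφ=-1.5469639, Δλ=-0.7152481 rad; a=sin²(Δφ/2)+cosφ1·cosφ2·sin²(Δλ/2)=0.5317208292; c=2·atan2(√a, √(1-a))=1.634280620; dist=6371·c=10412.002 ≈ 10412.0 km; running total=10412.0 km
Leg 1 bearing: y=sinΔλ·cosφ2=-0.25026964, x=cosφ1·sinφ2-sinφ1·cosφ2·cosΔλ=-0.96609537; θ=atan2(y, x)=-165.4766° <0 so +360° → 194.5234° ≈ 194.5°
Leg 2: φ1=-1.1792457, φ2=-0.3907356, Δφ=0.7885101, Δλ=4.2409616 rad; a=sin²(Δφ/2)+cosφ1·cosφ2·sin²(Δλ/2)=0.4041049856; c=2·atan2(√a, √(1-a))=1.377810617; dist=6371·c=8778.031 ≈ 8778.0 km; running total=19190.0 km
Leg 2 bearing: y=sinΔλ·cosφ2=-0.82377146, x=cosφ1·sinφ2-sinφ1·cosφ2·cosΔλ=-0.53349523; θ=atan2(y, x)=-122.9281° <0 so +360° → 237.0719° ≈ 237.1°
Leg 3: φ1=-0.3907356, φ2=-0.0296671, Δφ=0.3610685, Δλ=-1.2919119 rad; a=sin²(Δφ/2)+cosφ1·cosφ2·sin²(Δλ/2)=0.3671396960; c=2·atan2(√a, √(1-a))=1.301845001; dist=6371·c=8294.055 ≈ 8294.1 km; running total=27484.1 km
Leg 3 bearing: y=sinΔλ·cosφ2=-0.96094010, x=cosφ1·sinφ2-sinφ1·cosφ2·cosΔλ=0.07737361; θ=atan2(y, x)=-85.3966° <0 so +360° → 274.6034° ≈ 274.6°
Leg 4: φ1=-0.0296671, φ2=-0.2660231, Δφ=-0.2363560, Δλ=-2.6482980 rad; a=sin²(Δφ/2)+cosφ1·cosφ2·sin²(Δλ/2)=0.9208115836; c=2·atan2(√a, √(1-a))=2.571078050; dist=6371·c=16380.338 ≈ 16380.3 km; running total=43864.4 km
Leg 4 bearing: y=sinΔλ·cosφ2=-0.45687340, x=cosφ1·sinφ2-sinφ1·cosφ2·cosΔλ=-0.28798809; θ=atan2(y, x)=-122.2251° <0 so +360° → 237.7749° ≈ 237.8°
Leg 5: φ1=-0.2660231, φ2=0.4036231, Δφ=0.6696462, Δλ=-0.5065574 rad; a=sin²(Δφ/2)+cosφ1·cosφ2·sin²(Δλ/2)=0.1636925933; c=2·atan2(√a, √(1-a))=0.833059622; dist=6371·c=5307.423 ≈ 5307.4 km; running total=49171.8 km
Leg 5 bearing: y=sinΔλ·cosφ2=-0.44618355, x=cosφ1·sinφ2-sinφ1·cosφ2·cosΔλ=0.59034698; θ=atan2(y, x)=-37.0819° <0 so +360° → 322.9181° ≈ 322.9°
Leg 6: φ1=0.4036231, φ2=0.7899622, Δφ=0.3863391, Δλ=-0.5715657 rad; a=sin²(Δφ/2)+cosφ1·cosφ2·sin²(Δλ/2)=0.0882961255; c=2·atan2(√a, √(1-a))=0.603405842; dist=6371·c=3844.299 ≈ 3844.3 km; running total=53016.1 km
Leg 6 bearing: y=sinΔλ·cosφ2=-0.38075931, x=cosφ1·sinφ2-sinφ1·cosφ2·cosΔλ=0.42073986; θ=atan2(y, x)=-42.1443° <0 so +360° → 317.8557° ≈ 317.9°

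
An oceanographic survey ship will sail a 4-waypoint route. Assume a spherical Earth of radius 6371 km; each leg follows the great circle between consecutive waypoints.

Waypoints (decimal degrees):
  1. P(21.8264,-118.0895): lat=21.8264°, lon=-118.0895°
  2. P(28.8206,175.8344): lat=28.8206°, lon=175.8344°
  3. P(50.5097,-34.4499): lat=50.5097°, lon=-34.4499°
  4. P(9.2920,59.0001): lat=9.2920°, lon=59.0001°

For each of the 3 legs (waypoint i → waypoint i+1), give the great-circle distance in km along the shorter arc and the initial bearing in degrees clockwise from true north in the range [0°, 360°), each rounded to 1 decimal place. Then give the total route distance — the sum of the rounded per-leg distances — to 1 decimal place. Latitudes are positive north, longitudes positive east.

Leg 1: dist=6604.9 km, bearing=291.5°
Leg 2: dist=10704.1 km, bearing=18.8°
Leg 3: dist=9453.6 km, bearing=81.4°
Total: 26762.6 km

Leg 1: φ1=0.3809425, φ2=0.5030144, Δφ=0.1220718, Δλ=5.1299398 rad; a=sin²(Δφ/2)+cosφ1·cosφ2·sin²(Δλ/2)=0.2454730240; c=2·atan2(√a, √(1-a))=1.036711011; dist=6371·c=6604.886 ≈ 6604.9 km; running total=6604.9 km
Leg 1 bearing: y=sinΔλ·cosφ2=-0.80086031, x=cosφ1·sinφ2-sinφ1·cosφ2·cosΔλ=0.31541535; θ=atan2(y, x)=-68.5032° <0 so +360° → 291.4968° ≈ 291.5°
Leg 2: φ1=0.5030144, φ2=0.8815606, Δφ=0.3785462, Δλ=-3.6701534 rad; a=sin²(Δφ/2)+cosφ1·cosφ2·sin²(Δλ/2)=0.5545556935; c=2·atan2(√a, √(1-a))=1.680125382; dist=6371·c=10704.079 ≈ 10704.1 km; running total=17309.0 km
Leg 2 bearing: y=sinΔλ·cosφ2=0.32070265, x=cosφ1·sinφ2-sinφ1·cosφ2·cosΔλ=0.94087433; θ=atan2(y, x)=18.8220° ≈ 18.8°
Leg 3: φ1=0.8815606, φ2=0.1621760, Δφ=-0.7193846, Δλ=1.6310102 rad; a=sin²(Δφ/2)+cosφ1·cosφ2·sin²(Δλ/2)=0.4565795073; c=2·atan2(√a, √(1-a))=1.483845819; dist=6371·c=9453.582 ≈ 9453.6 km; running total=26762.6 km
Leg 3 bearing: y=sinΔλ·cosφ2=0.98508974, x=cosφ1·sinφ2-sinφ1·cosφ2·cosΔλ=0.14851545; θ=atan2(y, x)=81.4265° ≈ 81.4°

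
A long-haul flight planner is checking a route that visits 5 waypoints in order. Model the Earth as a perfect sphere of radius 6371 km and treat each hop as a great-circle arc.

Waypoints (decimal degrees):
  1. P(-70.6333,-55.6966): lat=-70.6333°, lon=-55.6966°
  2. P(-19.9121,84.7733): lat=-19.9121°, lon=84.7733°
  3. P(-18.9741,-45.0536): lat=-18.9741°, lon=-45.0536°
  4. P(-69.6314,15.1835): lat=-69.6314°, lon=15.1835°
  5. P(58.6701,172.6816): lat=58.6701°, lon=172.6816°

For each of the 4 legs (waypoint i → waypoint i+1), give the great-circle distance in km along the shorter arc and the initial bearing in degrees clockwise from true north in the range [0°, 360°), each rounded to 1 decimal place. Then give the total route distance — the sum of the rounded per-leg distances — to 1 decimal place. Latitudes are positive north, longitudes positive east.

Leg 1: dist=9492.0 km, bearing=143.1°
Leg 2: dist=13043.7 km, bearing=234.8°
Leg 3: dist=6903.2 km, bearing=160.0°
Leg 4: dist=18398.4 km, bearing=127.6°
Total: 47837.3 km

Leg 1: φ1=-1.2327836, φ2=-0.3475317, Δφ=0.8852519, Δλ=2.4516623 rad; a=sin²(Δφ/2)+cosφ1·cosφ2·sin²(Δλ/2)=0.4595861135; c=2·atan2(√a, √(1-a))=1.489880284; dist=6371·c=9492.027 ≈ 9492.0 km; running total=9492.0 km
Leg 1 bearing: y=sinΔλ·cosφ2=0.59843211, x=cosφ1·sinφ2-sinφ1·cosφ2·cosΔλ=-0.79708587; θ=atan2(y, x)=143.1017° ≈ 143.1°
Leg 2: φ1=-0.3475317, φ2=-0.3311605, Δφ=0.0163712, Δλ=-2.2659069 rad; a=sin²(Δφ/2)+cosφ1·cosφ2·sin²(Δλ/2)=0.7293628476; c=2·atan2(√a, √(1-a))=2.047356899; dist=6371·c=13043.711 ≈ 13043.7 km; running total=22535.7 km
Leg 2 bearing: y=sinΔλ·cosφ2=-0.72625506, x=cosφ1·sinφ2-sinφ1·cosφ2·cosΔλ=-0.51198079; θ=atan2(y, x)=-125.1823° <0 so +360° → 234.8177° ≈ 234.8°
Leg 3: φ1=-0.3311605, φ2=-1.2152972, Δφ=-0.8841367, Δλ=1.0513357 rad; a=sin²(Δφ/2)+cosφ1·cosφ2·sin²(Δλ/2)=0.2658984950; c=2·atan2(√a, √(1-a))=1.083540313; dist=6371·c=6903.235 ≈ 6903.2 km; running total=29438.9 km
Leg 3 bearing: y=sinΔλ·cosφ2=0.30214494, x=cosφ1·sinφ2-sinφ1·cosφ2·cosΔλ=-0.83035798; θ=atan2(y, x)=160.0049° ≈ 160.0°
Leg 4: φ1=-1.2152972, φ2=1.0239864, Δφ=2.2392836, Δλ=2.7488604 rad; a=sin²(Δφ/2)+cosφ1·cosφ2·sin²(Δλ/2)=0.9839887016; c=2·atan2(√a, √(1-a))=2.887840889; dist=6371·c=18398.434 ≈ 18398.4 km; running total=47837.3 km
Leg 4 bearing: y=sinΔλ·cosφ2=0.19899790, x=cosφ1·sinφ2-sinφ1·cosφ2·cosΔλ=-0.15303458; θ=atan2(y, x)=127.5612° ≈ 127.6°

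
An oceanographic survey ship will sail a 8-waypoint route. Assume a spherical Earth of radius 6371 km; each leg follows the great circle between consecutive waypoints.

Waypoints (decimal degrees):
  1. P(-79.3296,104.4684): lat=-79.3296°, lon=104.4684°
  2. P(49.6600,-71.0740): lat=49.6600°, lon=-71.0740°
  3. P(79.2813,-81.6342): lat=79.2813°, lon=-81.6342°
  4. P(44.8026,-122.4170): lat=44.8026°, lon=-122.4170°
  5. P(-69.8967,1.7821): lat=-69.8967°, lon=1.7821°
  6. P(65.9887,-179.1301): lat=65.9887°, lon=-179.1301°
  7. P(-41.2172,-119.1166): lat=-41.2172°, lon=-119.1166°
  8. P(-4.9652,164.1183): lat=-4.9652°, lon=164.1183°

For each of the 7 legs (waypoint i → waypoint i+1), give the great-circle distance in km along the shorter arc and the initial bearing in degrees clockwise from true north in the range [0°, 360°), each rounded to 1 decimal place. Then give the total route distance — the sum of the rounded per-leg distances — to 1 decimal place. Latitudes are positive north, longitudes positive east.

Leg 1: dist=16711.3 km, bearing=185.8°
Leg 2: dist=3319.9 km, bearing=356.1°
Leg 3: dist=4180.9 km, bearing=229.4°
Leg 4: dist=15902.7 km, bearing=151.8°
Leg 5: dist=19578.9 km, bearing=174.6°
Leg 6: dist=12973.6 km, bearing=133.2°
Leg 7: dist=8538.1 km, bearing=275.0°
Total: 81205.4 km

Leg 1: φ1=-1.3845627, φ2=0.8667305, Δφ=2.2512932, Δλ=-3.0637929 rad; a=sin²(Δφ/2)+cosφ1·cosφ2·sin²(Δλ/2)=0.9342658592; c=2·atan2(√a, √(1-a))=2.623028480; dist=6371·c=16711.314 ≈ 16711.3 km; running total=16711.3 km
Leg 1 bearing: y=sinΔλ·cosφ2=-0.05031074, x=cosφ1·sinφ2-sinφ1·cosφ2·cosΔλ=-0.49307351; θ=atan2(y, x)=-174.1740° <0 so +360° → 185.8260° ≈ 185.8°
Leg 2: φ1=0.8667305, φ2=1.3837197, Δφ=0.5169892, Δλ=-0.1843103 rad; a=sin²(Δφ/2)+cosφ1·cosφ2·sin²(Δλ/2)=0.0663639384; c=2·atan2(√a, √(1-a))=0.521099927; dist=6371·c=3319.928 ≈ 3319.9 km; running total=20031.2 km
Leg 2 bearing: y=sinΔλ·cosφ2=-0.03408562, x=cosφ1·sinφ2-sinφ1·cosφ2·cosΔλ=0.49666612; θ=atan2(y, x)=-3.9260° <0 so +360° → 356.0740° ≈ 356.1°
Leg 3: φ1=1.3837197, φ2=0.7819529, Δφ=-0.6017668, Δλ=-0.7117941 rad; a=sin²(Δφ/2)+cosφ1·cosφ2·sin²(Δλ/2)=0.1038528099; c=2·atan2(√a, √(1-a))=0.656236035; dist=6371·c=4180.880 ≈ 4180.9 km; running total=24212.1 km
Leg 3 bearing: y=sinΔλ·cosφ2=-0.46346598, x=cosφ1·sinφ2-sinφ1·cosφ2·cosΔλ=-0.39682351; θ=atan2(y, x)=-130.5704° <0 so +360° → 229.4296° ≈ 229.4°
Leg 4: φ1=0.7819529, φ2=-1.2199276, Δφ=-2.0018804, Δλ=2.1676832 rad; a=sin²(Δφ/2)+cosφ1·cosφ2·sin²(Δλ/2)=0.8994054838; c=2·atan2(√a, √(1-a))=2.496112434; dist=6371·c=15902.732 ≈ 15902.7 km; running total=40114.8 km
Leg 4 bearing: y=sinΔλ·cosφ2=0.28428203, x=cosφ1·sinφ2-sinφ1·cosφ2·cosΔλ=-0.53017428; θ=atan2(y, x)=151.7996° ≈ 151.8°
Leg 5: φ1=-1.2199276, φ2=1.1517201, Δφ=2.3716476, Δλ=-3.1575135 rad; a=sin²(Δφ/2)+cosφ1·cosφ2·sin²(Δλ/2)=0.9988285234; c=2·atan2(√a, √(1-a))=3.073125602; dist=6371·c=19578.883 ≈ 19578.9 km; running total=59693.7 km
Leg 5 bearing: y=sinΔλ·cosφ2=0.00647821, x=cosφ1·sinφ2-sinφ1·cosφ2·cosΔλ=-0.06810616; θ=atan2(y, x)=174.5664° ≈ 174.6°
Leg 6: φ1=1.1517201, φ2=-0.7193758, Δφ=-1.8710959, Δλ=1.0474332 rad; a=sin²(Δφ/2)+cosφ1·cosφ2·sin²(Δλ/2)=0.7244568891; c=2·atan2(√a, √(1-a))=2.036345703; dist=6371·c=12973.558 ≈ 12973.6 km; running total=72667.3 km
Leg 6 bearing: y=sinΔλ·cosφ2=0.65152775, x=cosφ1·sinφ2-sinφ1·cosφ2·cosΔλ=-0.61154559; θ=atan2(y, x)=133.1869° ≈ 133.2°
Leg 7: φ1=-0.7193758, φ2=-0.0866591, Δφ=0.6327168, Δλ=4.9433816 rad; a=sin²(Δφ/2)+cosφ1·cosφ2·sin²(Δλ/2)=0.3857005999; c=2·atan2(√a, √(1-a))=1.340158199; dist=6371·c=8538.148 ≈ 8538.1 km; running total=81205.4 km
Leg 7 bearing: y=sinΔλ·cosφ2=-0.96978675, x=cosφ1·sinφ2-sinφ1·cosφ2·cosΔλ=0.08518363; θ=atan2(y, x)=-84.9802° <0 so +360° → 275.0198° ≈ 275.0°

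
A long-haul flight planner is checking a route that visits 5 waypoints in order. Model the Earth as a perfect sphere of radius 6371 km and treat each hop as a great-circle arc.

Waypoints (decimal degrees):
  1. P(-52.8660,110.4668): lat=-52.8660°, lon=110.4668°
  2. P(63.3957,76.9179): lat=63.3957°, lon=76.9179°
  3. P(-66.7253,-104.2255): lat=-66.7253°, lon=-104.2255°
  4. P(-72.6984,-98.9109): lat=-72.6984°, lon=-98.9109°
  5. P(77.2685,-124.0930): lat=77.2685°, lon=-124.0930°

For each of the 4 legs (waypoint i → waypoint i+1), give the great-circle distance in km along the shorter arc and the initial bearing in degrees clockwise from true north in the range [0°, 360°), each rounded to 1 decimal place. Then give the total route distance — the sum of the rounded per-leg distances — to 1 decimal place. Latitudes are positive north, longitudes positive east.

Leg 1: φ1=-0.9226858, φ2=1.1064637, Δφ=2.0291495, Δλ=-0.5855388 rad; a=sin²(Δφ/2)+cosφ1·cosφ2·sin²(Δλ/2)=0.7437536338; c=2·atan2(√a, √(1-a))=2.080028822; dist=6371·c=13251.864 ≈ 13251.9 km; running total=13251.9 km
Leg 1 bearing: y=sinΔλ·cosφ2=-0.24749046, x=cosφ1·sinφ2-sinφ1·cosφ2·cosΔλ=0.83730827; θ=atan2(y, x)=-16.4666° <0 so +360° → 343.5334° ≈ 343.5°
Leg 2: φ1=1.1064637, φ2=-1.1645762, Δφ=-2.2710399, Δλ=-3.1615487 rad; a=sin²(Δφ/2)+cosφ1·cosφ2·sin²(Δλ/2)=0.9991383552; c=2·atan2(√a, √(1-a))=3.082876646; dist=6371·c=19641.007 ≈ 19641.0 km; running total=32892.9 km
Leg 2 bearing: y=sinΔλ·cosφ2=0.00788493, x=cosφ1·sinφ2-sinφ1·cosφ2·cosΔλ=-0.05815013; θ=atan2(y, x)=172.2780° ≈ 172.3°
Leg 3: φ1=-1.1645762, φ2=-1.2688264, Δφ=-0.1042503, Δλ=0.0927573 rad; a=sin²(Δφ/2)+cosφ1·cosφ2·sin²(Δλ/2)=0.0029671608; c=2·atan2(√a, √(1-a))=0.108997251; dist=6371·c=694.421 ≈ 694.4 km; running total=33587.3 km
Leg 3 bearing: y=sinΔλ·cosφ2=0.02754661, x=cosφ1·sinφ2-sinφ1·cosφ2·cosΔλ=-0.10523598; θ=atan2(y, x)=165.3313° ≈ 165.3°
Leg 4: φ1=-1.2688264, φ2=1.3485897, Δφ=2.6174162, Δλ=-0.4395106 rad; a=sin²(Δφ/2)+cosφ1·cosφ2·sin²(Δλ/2)=0.9359827630; c=2·atan2(√a, √(1-a))=2.629999228; dist=6371·c=16755.725 ≈ 16755.7 km; running total=50343.0 km
Leg 4 bearing: y=sinΔλ·cosφ2=-0.09377200, x=cosφ1·sinφ2-sinφ1·cosφ2·cosΔλ=0.48050279; θ=atan2(y, x)=-11.0427° <0 so +360° → 348.9573° ≈ 349.0°

Leg 1: dist=13251.9 km, bearing=343.5°
Leg 2: dist=19641.0 km, bearing=172.3°
Leg 3: dist=694.4 km, bearing=165.3°
Leg 4: dist=16755.7 km, bearing=349.0°
Total: 50343.0 km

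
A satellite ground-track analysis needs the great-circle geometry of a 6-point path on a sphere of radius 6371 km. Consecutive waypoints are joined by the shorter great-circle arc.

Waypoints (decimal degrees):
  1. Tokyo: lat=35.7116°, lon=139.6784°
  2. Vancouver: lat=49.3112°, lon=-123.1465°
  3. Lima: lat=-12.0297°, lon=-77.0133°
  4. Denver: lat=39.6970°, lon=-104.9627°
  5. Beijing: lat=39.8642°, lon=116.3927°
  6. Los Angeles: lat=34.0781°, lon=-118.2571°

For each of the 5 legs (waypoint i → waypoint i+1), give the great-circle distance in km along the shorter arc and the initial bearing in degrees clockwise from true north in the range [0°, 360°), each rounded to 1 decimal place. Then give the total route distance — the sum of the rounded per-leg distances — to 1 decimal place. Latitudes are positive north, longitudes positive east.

Leg 1: φ1=0.6232850, φ2=0.8606428, Δφ=0.2373578, Δλ=-4.5871599 rad; a=sin²(Δφ/2)+cosφ1·cosφ2·sin²(Δλ/2)=0.3117583070; c=2·atan2(√a, √(1-a))=1.184798876; dist=6371·c=7548.354 ≈ 7548.4 km; running total=7548.4 km
Leg 1 bearing: y=sinΔλ·cosφ2=0.64684482, x=cosφ1·sinφ2-sinφ1·cosφ2·cosΔλ=0.66321342; θ=atan2(y, x)=44.2842° ≈ 44.3°
Leg 2: φ1=0.8606428, φ2=-0.2099579, Δφ=-1.0706007, Δλ=0.8051762 rad; a=sin²(Δφ/2)+cosφ1·cosφ2·sin²(Δλ/2)=0.3580831155; c=2·atan2(√a, √(1-a))=1.283006369; dist=6371·c=8174.034 ≈ 8174.0 km; running total=15722.4 km
Leg 2 bearing: y=sinΔλ·cosφ2=0.70512044, x=cosφ1·sinφ2-sinφ1·cosφ2·cosΔλ=-0.64980271; θ=atan2(y, x)=132.6621° ≈ 132.7°
Leg 3: φ1=-0.2099579, φ2=0.6928434, Δφ=0.9028012, Δλ=-0.4878091 rad; a=sin²(Δφ/2)+cosφ1·cosφ2·sin²(Δλ/2)=0.2341805739; c=2·atan2(√a, √(1-a))=1.010261978; dist=6371·c=6436.379 ≈ 6436.4 km; running total=22158.8 km
Leg 3 bearing: y=sinΔλ·cosφ2=-0.36062680, x=cosφ1·sinφ2-sinφ1·cosφ2·cosΔλ=0.76636052; θ=atan2(y, x)=-25.2003° <0 so +360° → 334.7997° ≈ 334.8°
Leg 4: φ1=0.6928434, φ2=0.6957615, Δφ=0.0029182, Δλ=3.8633805 rad; a=sin²(Δφ/2)+cosφ1·cosφ2·sin²(Δλ/2)=0.5169535186; c=2·atan2(√a, √(1-a))=1.604709864; dist=6371·c=10223.607 ≈ 10223.6 km; running total=32382.4 km
Leg 4 bearing: y=sinΔλ·cosφ2=-0.50715203, x=cosφ1·sinφ2-sinφ1·cosφ2·cosΔλ=0.86118937; θ=atan2(y, x)=-30.4937° <0 so +360° → 329.5063° ≈ 329.5°
Leg 5: φ1=0.6957615, φ2=0.5947750, Δφ=-0.1009865, Δλ=-4.0954116 rad; a=sin²(Δφ/2)+cosφ1·cosφ2·sin²(Δλ/2)=0.5043402507; c=2·atan2(√a, √(1-a))=1.579476937; dist=6371·c=10062.848 ≈ 10062.8 km; running total=42445.2 km
Leg 5 bearing: y=sinΔλ·cosφ2=0.67556640, x=cosφ1·sinφ2-sinφ1·cosφ2·cosΔλ=0.73724805; θ=atan2(y, x)=42.5001° ≈ 42.5°

Leg 1: dist=7548.4 km, bearing=44.3°
Leg 2: dist=8174.0 km, bearing=132.7°
Leg 3: dist=6436.4 km, bearing=334.8°
Leg 4: dist=10223.6 km, bearing=329.5°
Leg 5: dist=10062.8 km, bearing=42.5°
Total: 42445.2 km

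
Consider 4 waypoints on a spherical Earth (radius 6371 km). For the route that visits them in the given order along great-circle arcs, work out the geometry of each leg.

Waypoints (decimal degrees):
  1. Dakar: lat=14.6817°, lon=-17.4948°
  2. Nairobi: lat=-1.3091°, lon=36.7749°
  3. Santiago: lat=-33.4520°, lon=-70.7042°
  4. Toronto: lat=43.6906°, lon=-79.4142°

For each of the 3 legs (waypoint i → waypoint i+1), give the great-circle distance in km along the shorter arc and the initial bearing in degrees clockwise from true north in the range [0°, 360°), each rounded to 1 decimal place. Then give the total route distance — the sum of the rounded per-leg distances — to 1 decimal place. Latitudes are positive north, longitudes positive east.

Leg 1: φ1=0.2562440, φ2=-0.0228481, Δφ=-0.2790921, Δλ=0.9471849 rad; a=sin²(Δφ/2)+cosφ1·cosφ2·sin²(Δλ/2)=0.2205172747; c=2·atan2(√a, √(1-a))=0.977658713; dist=6371·c=6228.664 ≈ 6228.7 km; running total=6228.7 km
Leg 1 bearing: y=sinΔλ·cosφ2=0.81156294, x=cosφ1·sinφ2-sinφ1·cosφ2·cosΔλ=-0.17006829; θ=atan2(y, x)=101.8354° ≈ 101.8°
Leg 2: φ1=-0.0228481, φ2=-0.5838475, Δφ=-0.5609994, Δλ=-1.8758642 rad; a=sin²(Δφ/2)+cosφ1·cosφ2·sin²(Δλ/2)=0.6189719588; c=2·atan2(√a, √(1-a))=1.811044746; dist=6371·c=11538.166 ≈ 11538.2 km; running total=17766.9 km
Leg 2 bearing: y=sinΔλ·cosφ2=-0.79582322, x=cosφ1·sinφ2-sinφ1·cosφ2·cosΔλ=-0.55681963; θ=atan2(y, x)=-124.9796° <0 so +360° → 235.0204° ≈ 235.0°
Leg 3: φ1=-0.5838475, φ2=0.7625448, Δφ=1.3463924, Δλ=-0.1520182 rad; a=sin²(Δφ/2)+cosφ1·cosφ2·sin²(Δλ/2)=0.3922161364; c=2·atan2(√a, √(1-a))=1.353523138; dist=6371·c=8623.296 ≈ 8623.3 km; running total=26390.2 km
Leg 3 bearing: y=sinΔλ·cosφ2=-0.10949849, x=cosφ1·sinφ2-sinφ1·cosφ2·cosΔλ=0.97033017; θ=atan2(y, x)=-6.4384° <0 so +360° → 353.5616° ≈ 353.6°

Leg 1: dist=6228.7 km, bearing=101.8°
Leg 2: dist=11538.2 km, bearing=235.0°
Leg 3: dist=8623.3 km, bearing=353.6°
Total: 26390.2 km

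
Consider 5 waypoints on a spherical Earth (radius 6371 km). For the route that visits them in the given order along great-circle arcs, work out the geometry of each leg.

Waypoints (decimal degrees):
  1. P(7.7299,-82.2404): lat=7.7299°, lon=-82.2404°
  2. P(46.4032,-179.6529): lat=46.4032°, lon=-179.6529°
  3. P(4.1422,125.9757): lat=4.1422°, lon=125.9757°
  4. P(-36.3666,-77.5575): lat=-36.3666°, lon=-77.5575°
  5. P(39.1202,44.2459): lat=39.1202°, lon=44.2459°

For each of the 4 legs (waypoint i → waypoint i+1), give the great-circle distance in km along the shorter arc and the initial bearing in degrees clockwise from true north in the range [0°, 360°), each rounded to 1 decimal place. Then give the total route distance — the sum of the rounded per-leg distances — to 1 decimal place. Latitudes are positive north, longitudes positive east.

Leg 1: dist=9948.6 km, bearing=316.9°
Leg 2: dist=7012.6 km, bearing=245.4°
Leg 3: dist=15699.0 km, bearing=149.1°
Leg 4: dist=14977.6 km, bearing=68.1°
Total: 47637.8 km

Leg 1: φ1=0.1349122, φ2=0.8098886, Δφ=0.6749764, Δλ=-1.7001689 rad; a=sin²(Δφ/2)+cosφ1·cosφ2·sin²(Δλ/2)=0.4953734200; c=2·atan2(√a, √(1-a))=1.561543035; dist=6371·c=9948.591 ≈ 9948.6 km; running total=9948.6 km
Leg 1 bearing: y=sinΔλ·cosφ2=-0.68381631, x=cosφ1·sinφ2-sinφ1·cosφ2·cosΔλ=0.72959552; θ=atan2(y, x)=-43.1449° <0 so +360° → 316.8551° ≈ 316.9°
Leg 2: φ1=0.8098886, φ2=0.0722950, Δφ=-0.7375936, Δλ=5.3342254 rad; a=sin²(Δφ/2)+cosφ1·cosφ2·sin²(Δλ/2)=0.2735192114; c=2·atan2(√a, √(1-a))=1.100711876; dist=6371·c=7012.635 ≈ 7012.6 km; running total=16961.2 km
Leg 2 bearing: y=sinΔλ·cosφ2=-0.81068690, x=cosφ1·sinφ2-sinφ1·cosφ2·cosΔλ=-0.37096166; θ=atan2(y, x)=-114.5883° <0 so +360° → 245.4117° ≈ 245.4°
Leg 3: φ1=0.0722950, φ2=-0.6347169, Δφ=-0.7070119, Δλ=-3.5523245 rad; a=sin²(Δφ/2)+cosφ1·cosφ2·sin²(Δλ/2)=0.8895842055; c=2·atan2(√a, √(1-a))=2.464134357; dist=6371·c=15699.000 ≈ 15699.0 km; running total=32660.2 km
Leg 3 bearing: y=sinΔλ·cosφ2=0.32151638, x=cosφ1·sinφ2-sinφ1·cosφ2·cosΔλ=-0.53807416; θ=atan2(y, x)=149.1403° ≈ 149.1°
Leg 4: φ1=-0.6347169, φ2=0.6827763, Δφ=1.3174932, Δλ=2.1258704 rad; a=sin²(Δφ/2)+cosφ1·cosφ2·sin²(Δλ/2)=0.8516773557; c=2·atan2(√a, √(1-a))=2.350902241; dist=6371·c=14977.598 ≈ 14977.6 km; running total=47637.8 km
Leg 4 bearing: y=sinΔλ·cosφ2=0.65934290, x=cosφ1·sinφ2-sinφ1·cosφ2·cosΔλ=0.26562962; θ=atan2(y, x)=68.0570° ≈ 68.1°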